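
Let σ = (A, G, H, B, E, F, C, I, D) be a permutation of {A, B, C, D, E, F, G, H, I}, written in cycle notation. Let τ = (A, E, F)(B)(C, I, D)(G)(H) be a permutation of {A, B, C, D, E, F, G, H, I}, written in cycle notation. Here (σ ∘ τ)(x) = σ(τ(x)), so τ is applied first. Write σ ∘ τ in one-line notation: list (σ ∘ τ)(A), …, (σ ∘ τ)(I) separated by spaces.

For each element, apply τ then σ: A → E → F; B → B → E; C → I → D; D → C → I; E → F → C; F → A → G; G → G → H; H → H → B; I → D → A.
Collecting the images, σ ∘ τ = [F E D I C G H B A].

F E D I C G H B A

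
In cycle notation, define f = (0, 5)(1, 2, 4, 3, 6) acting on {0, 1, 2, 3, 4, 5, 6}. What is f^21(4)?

4 lies in the 5-cycle (1, 2, 4, 3, 6).
Powers repeat with period 5 on this cycle, and 21 mod 5 = 1, so f^21(4) = f^1(4).
Stepping 1 place around the cycle: 4 → 3.

3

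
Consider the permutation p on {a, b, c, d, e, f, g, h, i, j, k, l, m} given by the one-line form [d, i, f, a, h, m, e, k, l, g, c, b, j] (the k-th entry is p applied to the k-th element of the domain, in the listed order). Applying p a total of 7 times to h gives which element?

e

Tracing h → k → … returns to h after 8 steps, so h lies in an 8-cycle (c, f, m, j, g, e, h, k).
Stepping 7 places around the cycle: h → k → c → f → m → j → g → e.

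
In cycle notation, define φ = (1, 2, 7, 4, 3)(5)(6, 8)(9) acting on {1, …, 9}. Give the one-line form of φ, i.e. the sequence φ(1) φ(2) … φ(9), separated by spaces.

2 7 1 3 5 8 4 6 9

Each element maps to the next entry in its cycle (wrapping to the front): 1↦2, 2↦7, 3↦1, 4↦3, 5↦5, 6↦8, 7↦4, 8↦6, 9↦9.
So the one-line form is 2 7 1 3 5 8 4 6 9.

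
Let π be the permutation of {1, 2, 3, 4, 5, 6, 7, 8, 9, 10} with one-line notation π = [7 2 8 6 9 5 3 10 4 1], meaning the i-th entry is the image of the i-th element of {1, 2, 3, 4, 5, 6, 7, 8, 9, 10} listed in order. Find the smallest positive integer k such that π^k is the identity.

The disjoint-cycle form of π has cycle lengths 5, 4, 1.
Since disjoint cycles commute, ord(π) = lcm(5, 4) = 20.

20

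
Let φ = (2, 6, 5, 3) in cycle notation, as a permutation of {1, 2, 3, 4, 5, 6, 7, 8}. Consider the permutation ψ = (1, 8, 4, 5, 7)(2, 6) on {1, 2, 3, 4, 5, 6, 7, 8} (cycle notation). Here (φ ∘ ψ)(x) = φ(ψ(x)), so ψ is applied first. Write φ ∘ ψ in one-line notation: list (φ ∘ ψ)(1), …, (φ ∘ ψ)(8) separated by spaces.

Chase each element through ψ then φ: 1 → 8 → 8; 2 → 6 → 5; 3 → 3 → 2; 4 → 5 → 3; 5 → 7 → 7; 6 → 2 → 6; 7 → 1 → 1; 8 → 4 → 4.
Collecting the images, φ ∘ ψ = [8 5 2 3 7 6 1 4].

8 5 2 3 7 6 1 4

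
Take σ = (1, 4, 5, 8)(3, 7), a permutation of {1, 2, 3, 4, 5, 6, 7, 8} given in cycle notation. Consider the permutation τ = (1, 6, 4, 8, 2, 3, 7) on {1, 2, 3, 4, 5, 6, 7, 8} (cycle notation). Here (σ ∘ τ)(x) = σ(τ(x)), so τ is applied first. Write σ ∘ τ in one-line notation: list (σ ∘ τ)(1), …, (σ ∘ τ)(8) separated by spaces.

6 7 3 1 8 5 4 2

(σ ∘ τ)(x) = σ(τ(x)). Computing each image: σ(τ(1)) = σ(6) = 6, σ(τ(2)) = σ(3) = 7, σ(τ(3)) = σ(7) = 3, σ(τ(4)) = σ(8) = 1, σ(τ(5)) = σ(5) = 8, σ(τ(6)) = σ(4) = 5, σ(τ(7)) = σ(1) = 4, σ(τ(8)) = σ(2) = 2.
Hence σ ∘ τ = [6 7 3 1 8 5 4 2].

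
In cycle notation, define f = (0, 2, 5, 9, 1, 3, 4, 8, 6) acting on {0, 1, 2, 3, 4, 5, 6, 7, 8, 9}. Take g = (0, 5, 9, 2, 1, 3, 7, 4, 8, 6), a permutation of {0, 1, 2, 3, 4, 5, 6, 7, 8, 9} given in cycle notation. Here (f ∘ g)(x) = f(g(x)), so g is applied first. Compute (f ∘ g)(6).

2

First apply g: g(6) = 0, then f(0) = 2. Thus (f ∘ g)(6) = 2.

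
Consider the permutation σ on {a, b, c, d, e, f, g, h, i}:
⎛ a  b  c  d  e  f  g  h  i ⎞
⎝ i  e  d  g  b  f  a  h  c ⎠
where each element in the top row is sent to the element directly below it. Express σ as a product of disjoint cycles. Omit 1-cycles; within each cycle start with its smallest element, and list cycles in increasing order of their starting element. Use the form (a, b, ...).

Start at a and follow images: a → i → c → d → g → a, giving the cycle (a, i, c, d, g).
Continuing from each remaining unvisited element yields (a, i, c, d, g)(b, e).

(a, i, c, d, g)(b, e)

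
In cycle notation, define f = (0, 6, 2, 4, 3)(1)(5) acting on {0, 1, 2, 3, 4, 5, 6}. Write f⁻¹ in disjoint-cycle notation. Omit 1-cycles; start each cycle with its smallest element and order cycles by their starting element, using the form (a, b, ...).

The inverse reverses each cycle.
After reversing and putting each cycle's least element first, f⁻¹ = (0, 3, 4, 2, 6).

(0, 3, 4, 2, 6)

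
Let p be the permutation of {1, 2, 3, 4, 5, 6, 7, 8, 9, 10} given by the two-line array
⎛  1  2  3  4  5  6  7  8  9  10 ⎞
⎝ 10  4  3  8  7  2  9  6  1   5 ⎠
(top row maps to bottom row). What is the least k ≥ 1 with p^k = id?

20

Decomposing into disjoint cycles gives cycle lengths 5, 4, 1.
The order is lcm(5, 4) = 20.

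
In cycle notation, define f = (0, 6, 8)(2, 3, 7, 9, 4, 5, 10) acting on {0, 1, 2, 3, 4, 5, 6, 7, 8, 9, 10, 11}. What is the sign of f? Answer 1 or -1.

The cycle lengths are 7, 3, 1, 1.
A cycle of length ℓ contributes ℓ−1 transpositions, so f is a product of 6 + 2 = 8 transpositions — even.

1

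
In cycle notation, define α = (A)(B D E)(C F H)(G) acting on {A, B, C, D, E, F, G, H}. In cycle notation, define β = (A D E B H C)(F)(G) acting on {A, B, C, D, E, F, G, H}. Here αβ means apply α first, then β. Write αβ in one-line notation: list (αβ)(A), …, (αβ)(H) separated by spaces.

D E F B H C G A

Chase each element through α then β: A → A → D; B → D → E; C → F → F; D → E → B; E → B → H; F → H → C; G → G → G; H → C → A.
So αβ in one-line form is D E F B H C G A.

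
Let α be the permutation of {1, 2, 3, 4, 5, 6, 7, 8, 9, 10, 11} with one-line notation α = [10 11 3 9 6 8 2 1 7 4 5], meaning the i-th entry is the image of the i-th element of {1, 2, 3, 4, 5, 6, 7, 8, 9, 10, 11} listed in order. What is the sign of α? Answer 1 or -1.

-1

In disjoint-cycle form the cycle lengths are 10, 1.
A cycle of length ℓ contributes ℓ−1 transpositions, so α is a product of 9 transpositions — odd.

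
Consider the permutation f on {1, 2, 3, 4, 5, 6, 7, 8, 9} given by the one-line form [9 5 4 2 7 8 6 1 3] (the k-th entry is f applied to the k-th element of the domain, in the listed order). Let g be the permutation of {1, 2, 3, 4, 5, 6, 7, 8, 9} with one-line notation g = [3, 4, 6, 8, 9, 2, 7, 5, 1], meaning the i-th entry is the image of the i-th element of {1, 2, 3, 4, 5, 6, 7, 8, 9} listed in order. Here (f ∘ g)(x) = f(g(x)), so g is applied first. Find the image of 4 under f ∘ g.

g(4) = 8, then f(8) = 1; composing gives (f ∘ g)(4) = 1.

1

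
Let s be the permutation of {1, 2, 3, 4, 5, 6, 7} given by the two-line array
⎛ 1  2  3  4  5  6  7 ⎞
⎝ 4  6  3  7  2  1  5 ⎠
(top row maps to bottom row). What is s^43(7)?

Tracing 7 → 5 → … returns to 7 after 6 steps, so 7 lies in a 6-cycle (1 4 7 5 2 6).
Powers repeat with period 6 on this cycle, and 43 mod 6 = 1, so s^43(7) = s^1(7).
Stepping 1 place around the cycle: 7 → 5.

5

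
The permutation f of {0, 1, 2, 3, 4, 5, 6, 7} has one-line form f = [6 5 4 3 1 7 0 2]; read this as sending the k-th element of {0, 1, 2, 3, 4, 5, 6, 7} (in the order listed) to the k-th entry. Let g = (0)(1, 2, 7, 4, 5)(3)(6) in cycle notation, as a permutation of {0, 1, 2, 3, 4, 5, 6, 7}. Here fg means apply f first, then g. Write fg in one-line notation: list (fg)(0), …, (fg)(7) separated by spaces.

For each element, apply f then g: 0 → 6 → 6; 1 → 5 → 1; 2 → 4 → 5; 3 → 3 → 3; 4 → 1 → 2; 5 → 7 → 4; 6 → 0 → 0; 7 → 2 → 7.
Collecting the images, fg = [6 1 5 3 2 4 0 7].

6 1 5 3 2 4 0 7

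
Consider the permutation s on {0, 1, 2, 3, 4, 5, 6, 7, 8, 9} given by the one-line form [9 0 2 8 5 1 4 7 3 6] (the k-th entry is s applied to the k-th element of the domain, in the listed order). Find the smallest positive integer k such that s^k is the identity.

6

Writing s as disjoint cycles, the cycle lengths are 6, 2, 1, 1.
The order of s is the least common multiple of its cycle lengths: lcm(6, 2) = 6.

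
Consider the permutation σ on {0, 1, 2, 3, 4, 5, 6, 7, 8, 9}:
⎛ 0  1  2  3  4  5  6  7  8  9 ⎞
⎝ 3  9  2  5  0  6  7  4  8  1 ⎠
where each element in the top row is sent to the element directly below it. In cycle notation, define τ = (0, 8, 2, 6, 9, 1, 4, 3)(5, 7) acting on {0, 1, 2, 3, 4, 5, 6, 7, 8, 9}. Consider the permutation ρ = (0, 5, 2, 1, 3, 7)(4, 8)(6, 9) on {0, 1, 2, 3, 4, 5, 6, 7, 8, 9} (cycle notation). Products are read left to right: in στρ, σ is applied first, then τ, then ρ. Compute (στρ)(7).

7

Chase 7: σ(7) = 4; τ(4) = 3; ρ(3) = 7. Hence (στρ)(7) = 7.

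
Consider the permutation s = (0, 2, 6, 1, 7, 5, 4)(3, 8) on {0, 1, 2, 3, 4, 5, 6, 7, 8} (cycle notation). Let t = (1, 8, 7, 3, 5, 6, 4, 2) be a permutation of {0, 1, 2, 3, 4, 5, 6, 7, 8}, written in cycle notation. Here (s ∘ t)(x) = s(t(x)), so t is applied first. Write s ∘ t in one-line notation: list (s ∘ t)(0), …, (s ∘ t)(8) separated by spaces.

Chase each element through t then s: 0 → 0 → 2; 1 → 8 → 3; 2 → 1 → 7; 3 → 5 → 4; 4 → 2 → 6; 5 → 6 → 1; 6 → 4 → 0; 7 → 3 → 8; 8 → 7 → 5.
So s ∘ t in one-line form is 2 3 7 4 6 1 0 8 5.

2 3 7 4 6 1 0 8 5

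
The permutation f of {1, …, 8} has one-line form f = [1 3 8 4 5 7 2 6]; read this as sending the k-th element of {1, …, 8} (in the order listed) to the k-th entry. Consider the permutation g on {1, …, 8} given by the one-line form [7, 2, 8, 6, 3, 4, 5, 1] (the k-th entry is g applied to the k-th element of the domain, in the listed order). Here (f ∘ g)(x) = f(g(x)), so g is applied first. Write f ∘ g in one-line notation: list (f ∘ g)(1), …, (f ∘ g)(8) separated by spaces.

(f ∘ g)(x) = f(g(x)). Computing each image: f(g(1)) = f(7) = 2, f(g(2)) = f(2) = 3, f(g(3)) = f(8) = 6, f(g(4)) = f(6) = 7, f(g(5)) = f(3) = 8, f(g(6)) = f(4) = 4, f(g(7)) = f(5) = 5, f(g(8)) = f(1) = 1.
Hence f ∘ g = [2 3 6 7 8 4 5 1].

2 3 6 7 8 4 5 1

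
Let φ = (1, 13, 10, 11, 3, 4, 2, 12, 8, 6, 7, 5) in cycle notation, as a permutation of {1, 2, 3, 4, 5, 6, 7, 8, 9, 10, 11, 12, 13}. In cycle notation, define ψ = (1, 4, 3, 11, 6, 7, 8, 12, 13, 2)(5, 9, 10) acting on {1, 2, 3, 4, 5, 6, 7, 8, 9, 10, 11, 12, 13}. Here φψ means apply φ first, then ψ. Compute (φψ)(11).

First apply φ: φ(11) = 3, then ψ(3) = 11. Thus (φψ)(11) = 11.

11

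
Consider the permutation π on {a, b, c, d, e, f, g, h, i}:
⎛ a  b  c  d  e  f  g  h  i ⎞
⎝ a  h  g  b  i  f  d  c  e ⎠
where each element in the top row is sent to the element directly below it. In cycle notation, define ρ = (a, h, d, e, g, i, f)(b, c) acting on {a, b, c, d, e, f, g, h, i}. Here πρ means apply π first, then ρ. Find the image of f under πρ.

a

First apply π: π(f) = f, then ρ(f) = a. Thus (πρ)(f) = a.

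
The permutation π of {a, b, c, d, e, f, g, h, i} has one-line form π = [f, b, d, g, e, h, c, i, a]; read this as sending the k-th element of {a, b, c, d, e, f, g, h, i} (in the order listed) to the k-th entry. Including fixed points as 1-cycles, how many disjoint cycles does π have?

4

The cycle decomposition is (a, f, h, i)(b)(c, d, g)(e), which has 4 cycles (counting 1-cycles).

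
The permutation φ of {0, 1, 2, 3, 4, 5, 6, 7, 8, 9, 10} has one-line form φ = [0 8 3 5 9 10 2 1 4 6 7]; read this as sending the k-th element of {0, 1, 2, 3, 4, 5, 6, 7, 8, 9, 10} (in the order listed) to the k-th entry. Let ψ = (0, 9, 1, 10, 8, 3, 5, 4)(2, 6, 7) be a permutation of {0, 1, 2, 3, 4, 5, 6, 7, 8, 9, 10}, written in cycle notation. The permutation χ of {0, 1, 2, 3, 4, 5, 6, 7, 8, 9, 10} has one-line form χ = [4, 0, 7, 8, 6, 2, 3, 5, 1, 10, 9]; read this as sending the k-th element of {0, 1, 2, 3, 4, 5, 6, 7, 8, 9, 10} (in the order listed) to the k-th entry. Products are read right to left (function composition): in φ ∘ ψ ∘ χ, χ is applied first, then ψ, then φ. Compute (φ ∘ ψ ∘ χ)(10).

8

Chase 10: χ(10) = 9; ψ(9) = 1; φ(1) = 8. Hence (φ ∘ ψ ∘ χ)(10) = 8.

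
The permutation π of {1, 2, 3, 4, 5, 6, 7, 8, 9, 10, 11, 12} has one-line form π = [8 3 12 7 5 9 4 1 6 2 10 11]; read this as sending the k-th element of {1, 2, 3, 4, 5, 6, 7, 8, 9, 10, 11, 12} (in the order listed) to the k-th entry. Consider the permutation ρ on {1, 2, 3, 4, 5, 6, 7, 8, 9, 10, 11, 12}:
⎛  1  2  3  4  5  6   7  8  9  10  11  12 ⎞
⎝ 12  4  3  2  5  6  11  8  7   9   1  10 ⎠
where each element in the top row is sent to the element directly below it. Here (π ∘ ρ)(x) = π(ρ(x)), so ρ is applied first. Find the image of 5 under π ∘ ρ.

5

First apply ρ: ρ(5) = 5, then π(5) = 5. Thus (π ∘ ρ)(5) = 5.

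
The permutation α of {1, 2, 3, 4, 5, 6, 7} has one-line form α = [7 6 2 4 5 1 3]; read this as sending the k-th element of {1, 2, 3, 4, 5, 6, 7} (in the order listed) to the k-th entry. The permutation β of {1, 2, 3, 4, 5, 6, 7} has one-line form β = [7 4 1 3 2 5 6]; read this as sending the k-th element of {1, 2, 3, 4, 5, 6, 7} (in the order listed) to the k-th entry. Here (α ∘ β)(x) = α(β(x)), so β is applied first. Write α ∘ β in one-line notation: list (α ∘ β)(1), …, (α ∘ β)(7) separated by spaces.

(α ∘ β)(x) = α(β(x)). Computing each image: α(β(1)) = α(7) = 3, α(β(2)) = α(4) = 4, α(β(3)) = α(1) = 7, α(β(4)) = α(3) = 2, α(β(5)) = α(2) = 6, α(β(6)) = α(5) = 5, α(β(7)) = α(6) = 1.
Hence α ∘ β = [3 4 7 2 6 5 1].

3 4 7 2 6 5 1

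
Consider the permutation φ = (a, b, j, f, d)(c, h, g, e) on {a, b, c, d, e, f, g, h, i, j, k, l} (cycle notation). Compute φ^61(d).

d lies in the 5-cycle (a, b, j, f, d).
On a 5-cycle, φ^5 is the identity, so φ^61 = φ^1 there (61 ≡ 1 mod 5).
Advancing 1 step from d: d → a.

a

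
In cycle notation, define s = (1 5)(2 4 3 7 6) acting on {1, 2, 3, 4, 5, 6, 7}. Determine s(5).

5 appears in (1 5); the next entry (wrapping around) is 1.

1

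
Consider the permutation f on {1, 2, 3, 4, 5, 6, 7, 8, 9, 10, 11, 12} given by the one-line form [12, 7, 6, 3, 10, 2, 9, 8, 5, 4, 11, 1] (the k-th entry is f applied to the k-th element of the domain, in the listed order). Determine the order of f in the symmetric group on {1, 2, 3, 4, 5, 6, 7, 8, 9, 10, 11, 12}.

Writing f as disjoint cycles, the cycle lengths are 8, 2, 1, 1.
The order of f is the least common multiple of its cycle lengths: lcm(8, 2) = 8.

8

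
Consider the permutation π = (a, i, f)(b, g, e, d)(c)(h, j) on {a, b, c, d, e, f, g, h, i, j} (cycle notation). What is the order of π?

12

The disjoint cycles have lengths 4, 3, 2, 1.
The order of π is the least common multiple of its cycle lengths: lcm(4, 3, 2) = 12.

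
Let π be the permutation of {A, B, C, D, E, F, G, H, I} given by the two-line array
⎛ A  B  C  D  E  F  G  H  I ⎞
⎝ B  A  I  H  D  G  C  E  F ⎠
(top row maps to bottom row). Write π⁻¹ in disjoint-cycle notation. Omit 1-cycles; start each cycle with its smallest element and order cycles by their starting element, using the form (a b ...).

(A B)(C G F I)(D E H)

The cycle decomposition of π is (A B)(C I F G)(D H E).
Reversing each cycle (and rotating so the smallest element leads) gives π⁻¹ = (A B)(C G F I)(D E H).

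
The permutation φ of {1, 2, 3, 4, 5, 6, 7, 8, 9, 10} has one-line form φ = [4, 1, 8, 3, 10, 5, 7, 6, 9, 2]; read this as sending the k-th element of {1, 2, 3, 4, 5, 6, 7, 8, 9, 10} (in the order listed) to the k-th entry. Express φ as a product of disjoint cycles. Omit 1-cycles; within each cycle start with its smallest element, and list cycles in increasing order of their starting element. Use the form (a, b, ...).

(1, 4, 3, 8, 6, 5, 10, 2)

Iterating φ from 1 gives 1 → 4 → 3 → 8 → 6 → 5 → 10 → 2 → 1; that is the 8-cycle (1, 4, 3, 8, 6, 5, 10, 2).
Continuing from each remaining unvisited element yields (1, 4, 3, 8, 6, 5, 10, 2).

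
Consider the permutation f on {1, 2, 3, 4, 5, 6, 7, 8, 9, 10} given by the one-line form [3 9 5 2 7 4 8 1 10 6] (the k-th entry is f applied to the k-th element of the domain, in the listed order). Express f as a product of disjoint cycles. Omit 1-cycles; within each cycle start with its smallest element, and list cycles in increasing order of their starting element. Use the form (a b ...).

(1 3 5 7 8)(2 9 10 6 4)

From 1: 1 → 3 → 5 → 7 → 8 → 1, closing the cycle (1 3 5 7 8).
Repeating from the next unused element and collecting all non-trivial cycles gives (1 3 5 7 8)(2 9 10 6 4).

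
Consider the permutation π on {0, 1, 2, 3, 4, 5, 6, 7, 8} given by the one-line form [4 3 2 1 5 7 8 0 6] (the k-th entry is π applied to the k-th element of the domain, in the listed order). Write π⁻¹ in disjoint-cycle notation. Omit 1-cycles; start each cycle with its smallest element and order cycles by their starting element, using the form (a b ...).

(0 7 5 4)(1 3)(6 8)

The cycle decomposition of π is (0 4 5 7)(1 3)(6 8).
Reversing each cycle (and rotating so the smallest element leads) gives π⁻¹ = (0 7 5 4)(1 3)(6 8).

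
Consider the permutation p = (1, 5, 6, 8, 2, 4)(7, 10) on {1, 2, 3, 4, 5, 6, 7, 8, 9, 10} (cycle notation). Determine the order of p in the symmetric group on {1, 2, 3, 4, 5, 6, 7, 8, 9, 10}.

The disjoint cycles have lengths 6, 2, 1, 1.
Since disjoint cycles commute, ord(p) = lcm(6, 2) = 6.

6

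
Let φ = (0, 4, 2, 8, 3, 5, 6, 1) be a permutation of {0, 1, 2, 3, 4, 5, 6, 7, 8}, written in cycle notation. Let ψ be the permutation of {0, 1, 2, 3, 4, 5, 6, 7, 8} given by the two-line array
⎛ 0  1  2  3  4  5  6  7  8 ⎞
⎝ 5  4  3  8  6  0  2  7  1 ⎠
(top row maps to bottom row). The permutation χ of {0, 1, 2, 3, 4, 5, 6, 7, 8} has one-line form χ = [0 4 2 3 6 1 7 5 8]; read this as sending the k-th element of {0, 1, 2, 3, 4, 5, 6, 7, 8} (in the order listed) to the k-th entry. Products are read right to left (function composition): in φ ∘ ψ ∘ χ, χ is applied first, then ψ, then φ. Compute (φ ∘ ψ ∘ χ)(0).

6

Apply the permutations in order: χ(0) = 0, then ψ(0) = 5, then φ(5) = 6. So (φ ∘ ψ ∘ χ)(0) = 6.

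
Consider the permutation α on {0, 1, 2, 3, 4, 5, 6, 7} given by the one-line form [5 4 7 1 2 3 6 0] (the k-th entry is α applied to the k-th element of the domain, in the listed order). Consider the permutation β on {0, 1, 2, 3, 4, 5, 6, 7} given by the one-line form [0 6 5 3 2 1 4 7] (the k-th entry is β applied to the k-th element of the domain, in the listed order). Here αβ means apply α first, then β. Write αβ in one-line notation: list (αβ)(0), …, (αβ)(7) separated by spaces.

1 2 7 6 5 3 4 0

For each element, apply α then β: 0 → 5 → 1; 1 → 4 → 2; 2 → 7 → 7; 3 → 1 → 6; 4 → 2 → 5; 5 → 3 → 3; 6 → 6 → 4; 7 → 0 → 0.
Collecting the images, αβ = [1 2 7 6 5 3 4 0].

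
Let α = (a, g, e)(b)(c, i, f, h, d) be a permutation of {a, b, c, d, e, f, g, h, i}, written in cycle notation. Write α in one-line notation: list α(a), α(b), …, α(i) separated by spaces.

g b i c a h e d f

Reading each image from the cycles: a↦g, b↦b, c↦i, d↦c, e↦a, f↦h, g↦e, h↦d, i↦f.
Listing these in domain order gives g b i c a h e d f.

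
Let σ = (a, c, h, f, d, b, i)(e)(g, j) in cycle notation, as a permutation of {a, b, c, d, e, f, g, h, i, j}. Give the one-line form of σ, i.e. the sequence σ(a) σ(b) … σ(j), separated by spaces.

c i h b e d j f a g

Each element maps to the next entry in its cycle (wrapping to the front): a→c, b→i, c→h, d→b, e→e, f→d, g→j, h→f, i→a, j→g.
Listing these in domain order gives c i h b e d j f a g.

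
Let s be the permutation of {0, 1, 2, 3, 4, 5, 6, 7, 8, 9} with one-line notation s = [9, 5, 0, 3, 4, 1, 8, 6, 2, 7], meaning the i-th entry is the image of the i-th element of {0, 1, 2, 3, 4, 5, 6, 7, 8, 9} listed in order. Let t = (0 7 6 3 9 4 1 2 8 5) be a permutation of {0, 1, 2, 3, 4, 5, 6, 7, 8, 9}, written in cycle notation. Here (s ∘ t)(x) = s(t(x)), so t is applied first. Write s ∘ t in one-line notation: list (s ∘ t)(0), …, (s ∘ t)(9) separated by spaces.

(s ∘ t)(x) = s(t(x)). Computing each image: s(t(0)) = s(7) = 6, s(t(1)) = s(2) = 0, s(t(2)) = s(8) = 2, s(t(3)) = s(9) = 7, s(t(4)) = s(1) = 5, s(t(5)) = s(0) = 9, s(t(6)) = s(3) = 3, s(t(7)) = s(6) = 8, s(t(8)) = s(5) = 1, s(t(9)) = s(4) = 4.
Hence s ∘ t = [6 0 2 7 5 9 3 8 1 4].

6 0 2 7 5 9 3 8 1 4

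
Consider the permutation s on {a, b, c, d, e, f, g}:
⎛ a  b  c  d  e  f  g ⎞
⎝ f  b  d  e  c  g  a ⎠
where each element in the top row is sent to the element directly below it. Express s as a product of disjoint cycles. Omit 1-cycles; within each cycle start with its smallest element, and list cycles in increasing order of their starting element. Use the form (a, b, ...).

Iterating s from a gives a → f → g → a; that is the 3-cycle (a, f, g).
Repeating from the next unused element and collecting all non-trivial cycles gives (a, f, g)(c, d, e).

(a, f, g)(c, d, e)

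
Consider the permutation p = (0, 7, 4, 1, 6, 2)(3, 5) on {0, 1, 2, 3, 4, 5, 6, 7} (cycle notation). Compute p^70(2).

2 lies in the 6-cycle (0, 7, 4, 1, 6, 2).
Powers repeat with period 6 on this cycle, and 70 mod 6 = 4, so p^70(2) = p^4(2).
Advancing 4 steps from 2: 2 → 0 → 7 → 4 → 1.

1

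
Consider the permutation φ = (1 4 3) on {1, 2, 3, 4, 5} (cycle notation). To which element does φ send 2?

2

2 does not appear in any cycle of φ, so it is a fixed point: φ(2) = 2.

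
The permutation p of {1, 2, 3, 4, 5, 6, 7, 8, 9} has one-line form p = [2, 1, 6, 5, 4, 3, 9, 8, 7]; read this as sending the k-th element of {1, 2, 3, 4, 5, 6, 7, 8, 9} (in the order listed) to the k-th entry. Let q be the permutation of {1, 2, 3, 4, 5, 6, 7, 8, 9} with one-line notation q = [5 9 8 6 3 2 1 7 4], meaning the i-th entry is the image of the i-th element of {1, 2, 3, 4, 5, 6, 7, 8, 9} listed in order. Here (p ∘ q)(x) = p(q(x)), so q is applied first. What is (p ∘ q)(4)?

3

First apply q: q(4) = 6, then p(6) = 3. Thus (p ∘ q)(4) = 3.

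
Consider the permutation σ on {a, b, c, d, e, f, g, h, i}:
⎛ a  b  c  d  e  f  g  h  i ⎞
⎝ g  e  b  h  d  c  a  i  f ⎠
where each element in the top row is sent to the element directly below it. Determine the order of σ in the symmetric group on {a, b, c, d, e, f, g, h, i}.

14

Decomposing into disjoint cycles gives cycle lengths 7, 2.
The order of σ is the least common multiple of its cycle lengths: lcm(7, 2) = 14.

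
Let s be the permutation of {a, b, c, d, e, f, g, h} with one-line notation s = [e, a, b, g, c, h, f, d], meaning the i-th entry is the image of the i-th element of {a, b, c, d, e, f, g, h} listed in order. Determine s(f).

f is element number 6 of the domain, and entry number 6 of the one-line form is h, so s(f) = h.

h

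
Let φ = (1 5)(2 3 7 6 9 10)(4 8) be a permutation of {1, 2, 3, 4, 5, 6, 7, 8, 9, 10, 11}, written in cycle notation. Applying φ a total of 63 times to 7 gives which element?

10

7 lies in the 6-cycle (2 3 7 6 9 10).
On a 6-cycle, φ^6 is the identity, so φ^63 = φ^3 there (63 ≡ 3 mod 6).
Stepping 3 places around the cycle: 7 → 6 → 9 → 10.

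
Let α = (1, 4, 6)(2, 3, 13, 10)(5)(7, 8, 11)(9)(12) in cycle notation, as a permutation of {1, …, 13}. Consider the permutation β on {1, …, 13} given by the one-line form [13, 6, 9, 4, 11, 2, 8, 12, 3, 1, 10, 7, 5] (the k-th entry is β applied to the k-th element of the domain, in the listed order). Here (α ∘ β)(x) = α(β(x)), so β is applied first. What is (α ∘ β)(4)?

(α ∘ β)(4) = α(β(4)). β(4) = 4, then α(4) = 6. So (α ∘ β)(4) = 6.

6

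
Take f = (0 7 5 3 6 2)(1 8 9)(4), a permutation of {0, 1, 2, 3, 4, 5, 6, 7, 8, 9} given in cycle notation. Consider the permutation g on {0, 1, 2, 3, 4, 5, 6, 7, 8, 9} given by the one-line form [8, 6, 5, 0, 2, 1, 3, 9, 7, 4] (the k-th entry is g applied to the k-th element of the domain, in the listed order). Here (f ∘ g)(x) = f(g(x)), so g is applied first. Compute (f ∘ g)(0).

9

g(0) = 8, then f(8) = 9; composing gives (f ∘ g)(0) = 9.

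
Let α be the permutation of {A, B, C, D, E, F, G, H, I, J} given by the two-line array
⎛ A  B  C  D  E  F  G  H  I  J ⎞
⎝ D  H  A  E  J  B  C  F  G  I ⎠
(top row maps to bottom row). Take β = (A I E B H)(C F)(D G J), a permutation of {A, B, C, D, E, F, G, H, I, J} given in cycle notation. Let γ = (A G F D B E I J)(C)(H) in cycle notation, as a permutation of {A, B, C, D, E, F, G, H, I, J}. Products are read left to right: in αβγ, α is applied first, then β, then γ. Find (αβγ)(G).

D

Chase G: α(G) = C; β(C) = F; γ(F) = D. Hence (αβγ)(G) = D.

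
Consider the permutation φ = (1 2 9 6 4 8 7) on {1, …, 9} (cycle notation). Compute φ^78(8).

8 lies in the 7-cycle (1 2 9 6 4 8 7).
Since the cycle has length 7, φ^78 acts on it the same as φ^1 (78 mod 7 = 1).
Advancing 1 step from 8: 8 → 7.

7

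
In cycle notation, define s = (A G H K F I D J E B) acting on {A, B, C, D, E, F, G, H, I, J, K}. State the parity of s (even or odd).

odd

The cycle lengths are 10, 1.
A cycle of length ℓ contributes ℓ−1 transpositions, so s is a product of 9 transpositions — odd.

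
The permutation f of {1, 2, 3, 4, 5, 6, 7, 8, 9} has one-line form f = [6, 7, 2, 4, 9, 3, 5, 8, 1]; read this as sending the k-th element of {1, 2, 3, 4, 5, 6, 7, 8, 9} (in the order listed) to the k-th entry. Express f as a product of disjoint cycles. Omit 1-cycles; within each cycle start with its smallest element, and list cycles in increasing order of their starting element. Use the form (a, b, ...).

Iterating f from 1 gives 1 → 6 → 3 → 2 → 7 → 5 → 9 → 1; that is the 7-cycle (1, 6, 3, 2, 7, 5, 9).
Repeating from the next unused element and collecting all non-trivial cycles gives (1, 6, 3, 2, 7, 5, 9).

(1, 6, 3, 2, 7, 5, 9)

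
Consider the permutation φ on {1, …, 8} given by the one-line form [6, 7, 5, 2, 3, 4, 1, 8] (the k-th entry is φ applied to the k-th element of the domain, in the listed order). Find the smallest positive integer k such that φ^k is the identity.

Writing φ as disjoint cycles, the cycle lengths are 5, 2, 1.
The order of φ is the least common multiple of its cycle lengths: lcm(5, 2) = 10.

10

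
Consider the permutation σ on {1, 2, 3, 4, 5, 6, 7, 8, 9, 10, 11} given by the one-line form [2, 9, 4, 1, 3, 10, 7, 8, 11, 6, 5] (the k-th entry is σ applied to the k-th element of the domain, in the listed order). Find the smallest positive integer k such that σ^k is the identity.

14

The disjoint-cycle form of σ has cycle lengths 7, 2, 1, 1.
The order of σ is the least common multiple of its cycle lengths: lcm(7, 2) = 14.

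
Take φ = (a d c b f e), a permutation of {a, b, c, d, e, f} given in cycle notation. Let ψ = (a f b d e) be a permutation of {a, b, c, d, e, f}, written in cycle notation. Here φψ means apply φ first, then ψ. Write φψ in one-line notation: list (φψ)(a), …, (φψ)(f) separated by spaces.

e b d c f a

(φψ)(x) = ψ(φ(x)). Computing each image: ψ(φ(a)) = ψ(d) = e, ψ(φ(b)) = ψ(f) = b, ψ(φ(c)) = ψ(b) = d, ψ(φ(d)) = ψ(c) = c, ψ(φ(e)) = ψ(a) = f, ψ(φ(f)) = ψ(e) = a.
Hence φψ = [e b d c f a].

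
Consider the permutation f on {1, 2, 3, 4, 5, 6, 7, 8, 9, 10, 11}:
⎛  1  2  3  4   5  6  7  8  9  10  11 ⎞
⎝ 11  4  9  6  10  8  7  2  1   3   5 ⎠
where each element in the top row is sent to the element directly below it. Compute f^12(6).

6

Tracing 6 → 8 → … returns to 6 after 4 steps, so 6 lies in a 4-cycle (2 4 6 8).
Powers repeat with period 4 on this cycle, and 12 mod 4 = 0, so f^12(6) = f^0(6).
So f^12(6) = 6.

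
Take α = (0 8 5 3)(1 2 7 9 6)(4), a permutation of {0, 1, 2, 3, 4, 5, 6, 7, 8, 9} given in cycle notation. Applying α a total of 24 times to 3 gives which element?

3

3 lies in the 4-cycle (0 8 5 3).
Since the cycle has length 4, α^24 acts on it the same as α^0 (24 mod 4 = 0).
So α^24(3) = 3.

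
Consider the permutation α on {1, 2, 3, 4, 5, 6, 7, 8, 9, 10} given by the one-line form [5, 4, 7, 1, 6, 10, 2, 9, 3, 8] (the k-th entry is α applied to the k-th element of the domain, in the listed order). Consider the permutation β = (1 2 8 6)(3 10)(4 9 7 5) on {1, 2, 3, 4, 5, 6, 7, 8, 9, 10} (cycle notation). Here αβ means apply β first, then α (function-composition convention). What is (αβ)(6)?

First apply β: β(6) = 1, then α(1) = 5. Thus (αβ)(6) = 5.

5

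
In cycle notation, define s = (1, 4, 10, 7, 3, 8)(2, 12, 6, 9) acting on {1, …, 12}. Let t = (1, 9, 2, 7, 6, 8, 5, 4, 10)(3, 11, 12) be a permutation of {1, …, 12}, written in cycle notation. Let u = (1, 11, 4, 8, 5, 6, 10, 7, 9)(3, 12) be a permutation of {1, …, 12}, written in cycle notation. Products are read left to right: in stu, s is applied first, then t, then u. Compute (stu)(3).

Apply the permutations in order: s(3) = 8, then t(8) = 5, then u(5) = 6. So (stu)(3) = 6.

6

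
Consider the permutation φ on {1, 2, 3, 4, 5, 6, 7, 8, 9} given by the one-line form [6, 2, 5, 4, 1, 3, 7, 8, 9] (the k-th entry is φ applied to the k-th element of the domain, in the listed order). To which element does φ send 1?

1 is element number 1 of the domain, and entry number 1 of the one-line form is 6, so φ(1) = 6.

6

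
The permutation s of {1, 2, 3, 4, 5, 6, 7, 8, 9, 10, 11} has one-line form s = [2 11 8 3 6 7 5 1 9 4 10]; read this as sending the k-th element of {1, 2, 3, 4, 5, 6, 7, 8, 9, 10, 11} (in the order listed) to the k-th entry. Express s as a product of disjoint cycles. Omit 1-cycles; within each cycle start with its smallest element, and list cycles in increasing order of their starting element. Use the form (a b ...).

From 1: 1 → 2 → 11 → 10 → 4 → 3 → 8 → 1, closing the cycle (1 2 11 10 4 3 8).
Repeating from the next unused element and collecting all non-trivial cycles gives (1 2 11 10 4 3 8)(5 6 7).

(1 2 11 10 4 3 8)(5 6 7)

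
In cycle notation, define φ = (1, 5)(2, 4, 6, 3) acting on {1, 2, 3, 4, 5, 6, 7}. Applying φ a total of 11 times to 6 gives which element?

6 lies in the 4-cycle (2, 4, 6, 3).
On a 4-cycle, φ^4 is the identity, so φ^11 = φ^3 there (11 ≡ 3 mod 4).
Stepping 3 places around the cycle: 6 → 3 → 2 → 4.

4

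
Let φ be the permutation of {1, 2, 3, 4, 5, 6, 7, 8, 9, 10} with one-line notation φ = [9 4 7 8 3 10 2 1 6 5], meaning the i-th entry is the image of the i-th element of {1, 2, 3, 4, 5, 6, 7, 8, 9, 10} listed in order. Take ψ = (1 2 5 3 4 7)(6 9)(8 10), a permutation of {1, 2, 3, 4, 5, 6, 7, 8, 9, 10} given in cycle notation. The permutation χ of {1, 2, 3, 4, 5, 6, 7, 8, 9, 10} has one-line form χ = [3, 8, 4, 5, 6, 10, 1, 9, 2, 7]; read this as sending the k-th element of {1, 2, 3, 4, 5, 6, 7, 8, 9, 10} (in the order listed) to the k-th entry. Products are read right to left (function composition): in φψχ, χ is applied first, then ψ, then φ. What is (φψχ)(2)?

5

Chase 2: χ(2) = 8; ψ(8) = 10; φ(10) = 5. Hence (φψχ)(2) = 5.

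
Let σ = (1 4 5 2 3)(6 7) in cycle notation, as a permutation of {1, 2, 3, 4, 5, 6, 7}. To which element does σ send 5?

In the cycle (1 4 5 2 3), 5 is followed by 2, so σ(5) = 2.

2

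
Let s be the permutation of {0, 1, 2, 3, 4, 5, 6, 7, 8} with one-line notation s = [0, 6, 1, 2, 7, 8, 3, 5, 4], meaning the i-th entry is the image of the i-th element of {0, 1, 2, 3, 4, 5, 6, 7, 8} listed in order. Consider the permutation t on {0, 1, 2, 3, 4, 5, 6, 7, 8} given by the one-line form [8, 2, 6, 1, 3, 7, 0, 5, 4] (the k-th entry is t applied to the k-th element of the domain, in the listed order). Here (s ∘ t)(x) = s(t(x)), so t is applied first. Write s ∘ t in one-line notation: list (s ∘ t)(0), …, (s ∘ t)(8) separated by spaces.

4 1 3 6 2 5 0 8 7

(s ∘ t)(x) = s(t(x)). Computing each image: s(t(0)) = s(8) = 4, s(t(1)) = s(2) = 1, s(t(2)) = s(6) = 3, s(t(3)) = s(1) = 6, s(t(4)) = s(3) = 2, s(t(5)) = s(7) = 5, s(t(6)) = s(0) = 0, s(t(7)) = s(5) = 8, s(t(8)) = s(4) = 7.
Hence s ∘ t = [4 1 3 6 2 5 0 8 7].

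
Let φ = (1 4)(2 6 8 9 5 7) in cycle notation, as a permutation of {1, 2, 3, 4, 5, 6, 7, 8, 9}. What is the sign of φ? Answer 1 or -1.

The cycle lengths are 6, 2, 1.
A cycle of length ℓ contributes ℓ−1 transpositions, so φ is a product of 5 + 1 = 6 transpositions — even.

1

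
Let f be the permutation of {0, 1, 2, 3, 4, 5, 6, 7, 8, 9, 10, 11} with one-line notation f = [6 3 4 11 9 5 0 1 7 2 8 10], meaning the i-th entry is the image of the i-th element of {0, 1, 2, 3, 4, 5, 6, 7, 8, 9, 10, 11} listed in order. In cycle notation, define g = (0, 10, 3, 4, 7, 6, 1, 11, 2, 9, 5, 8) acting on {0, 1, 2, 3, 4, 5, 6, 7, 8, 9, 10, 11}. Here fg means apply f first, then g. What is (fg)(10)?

(fg)(10) = g(f(10)). f(10) = 8, then g(8) = 0. So (fg)(10) = 0.

0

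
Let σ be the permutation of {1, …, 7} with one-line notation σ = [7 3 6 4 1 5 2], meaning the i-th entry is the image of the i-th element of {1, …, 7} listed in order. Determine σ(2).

2 is element number 2 of the domain, and entry number 2 of the one-line form is 3, so σ(2) = 3.

3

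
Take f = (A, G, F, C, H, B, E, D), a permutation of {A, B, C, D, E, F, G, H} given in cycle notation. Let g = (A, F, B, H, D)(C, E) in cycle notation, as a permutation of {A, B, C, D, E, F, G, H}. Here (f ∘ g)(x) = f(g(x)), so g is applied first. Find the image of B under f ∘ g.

B

g(B) = H, then f(H) = B; composing gives (f ∘ g)(B) = B.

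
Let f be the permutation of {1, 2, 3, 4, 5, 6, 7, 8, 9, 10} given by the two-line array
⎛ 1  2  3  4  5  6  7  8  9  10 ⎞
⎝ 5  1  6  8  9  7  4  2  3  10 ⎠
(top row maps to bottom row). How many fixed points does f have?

1

The fixed points (elements with f(x) = x) are {10}, so there is 1.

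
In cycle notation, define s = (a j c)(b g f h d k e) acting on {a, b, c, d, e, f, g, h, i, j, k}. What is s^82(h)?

g

h lies in the 7-cycle (b g f h d k e).
Powers repeat with period 7 on this cycle, and 82 mod 7 = 5, so s^82(h) = s^5(h).
Stepping 5 places around the cycle: h → d → k → e → b → g.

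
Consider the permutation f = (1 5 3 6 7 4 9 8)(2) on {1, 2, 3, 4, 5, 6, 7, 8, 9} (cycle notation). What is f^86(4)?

4 lies in the 8-cycle (1 5 3 6 7 4 9 8).
On an 8-cycle, f^8 is the identity, so f^86 = f^6 there (86 ≡ 6 mod 8).
Stepping 6 places around the cycle: 4 → 9 → 8 → 1 → 5 → 3 → 6.

6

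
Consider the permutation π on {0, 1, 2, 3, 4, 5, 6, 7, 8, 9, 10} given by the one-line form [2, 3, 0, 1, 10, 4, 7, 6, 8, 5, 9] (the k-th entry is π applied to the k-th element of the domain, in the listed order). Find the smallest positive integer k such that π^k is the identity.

4

The disjoint-cycle form of π has cycle lengths 4, 2, 2, 2, 1.
The order of π is the least common multiple of its cycle lengths: lcm(4, 2, 2, 2) = 4.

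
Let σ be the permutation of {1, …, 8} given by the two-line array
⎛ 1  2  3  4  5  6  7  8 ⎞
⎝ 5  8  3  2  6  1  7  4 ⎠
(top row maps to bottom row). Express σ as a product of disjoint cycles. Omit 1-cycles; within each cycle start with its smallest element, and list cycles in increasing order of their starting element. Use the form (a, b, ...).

From 1: 1 → 5 → 6 → 1, closing the cycle (1, 5, 6).
Repeating from the next unused element and collecting all non-trivial cycles gives (1, 5, 6)(2, 8, 4).

(1, 5, 6)(2, 8, 4)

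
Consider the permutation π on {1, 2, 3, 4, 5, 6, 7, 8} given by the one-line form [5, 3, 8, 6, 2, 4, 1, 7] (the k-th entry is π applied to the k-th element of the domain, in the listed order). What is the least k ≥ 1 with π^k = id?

Writing π as disjoint cycles, the cycle lengths are 6, 2.
Since disjoint cycles commute, ord(π) = lcm(6, 2) = 6.

6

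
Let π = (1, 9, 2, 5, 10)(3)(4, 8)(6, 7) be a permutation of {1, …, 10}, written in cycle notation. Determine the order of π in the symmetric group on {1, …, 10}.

The disjoint cycles have lengths 5, 2, 2, 1.
The order is lcm(5, 2, 2) = 10.

10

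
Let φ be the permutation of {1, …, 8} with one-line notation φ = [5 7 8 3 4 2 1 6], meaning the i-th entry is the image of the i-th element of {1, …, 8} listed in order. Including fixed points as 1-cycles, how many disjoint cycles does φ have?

1

The cycle decomposition is (1 5 4 3 8 6 2 7), which has 1 cycle (counting 1-cycles).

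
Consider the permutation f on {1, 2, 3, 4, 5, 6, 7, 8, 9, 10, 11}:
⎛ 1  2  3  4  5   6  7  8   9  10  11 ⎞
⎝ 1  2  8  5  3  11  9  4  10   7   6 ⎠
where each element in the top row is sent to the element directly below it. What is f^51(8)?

3

Tracing 8 → 4 → … returns to 8 after 4 steps, so 8 lies in a 4-cycle (3 8 4 5).
Since the cycle has length 4, f^51 acts on it the same as f^3 (51 mod 4 = 3).
Advancing 3 steps from 8: 8 → 4 → 5 → 3.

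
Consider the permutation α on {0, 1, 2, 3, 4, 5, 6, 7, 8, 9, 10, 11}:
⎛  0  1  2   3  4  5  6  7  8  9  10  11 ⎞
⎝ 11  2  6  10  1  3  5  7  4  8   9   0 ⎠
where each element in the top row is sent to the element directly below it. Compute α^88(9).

3

Tracing 9 → 8 → … returns to 9 after 9 steps, so 9 lies in a 9-cycle (1, 2, 6, 5, 3, 10, 9, 8, 4).
Powers repeat with period 9 on this cycle, and 88 mod 9 = 7, so α^88(9) = α^7(9).
Stepping 7 places around the cycle: 9 → 8 → 4 → 1 → 2 → 6 → 5 → 3.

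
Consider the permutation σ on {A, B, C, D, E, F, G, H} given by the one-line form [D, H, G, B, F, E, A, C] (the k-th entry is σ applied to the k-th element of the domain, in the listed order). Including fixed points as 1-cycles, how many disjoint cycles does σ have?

2

The cycle decomposition is (A, D, B, H, C, G)(E, F), which has 2 cycles (counting 1-cycles).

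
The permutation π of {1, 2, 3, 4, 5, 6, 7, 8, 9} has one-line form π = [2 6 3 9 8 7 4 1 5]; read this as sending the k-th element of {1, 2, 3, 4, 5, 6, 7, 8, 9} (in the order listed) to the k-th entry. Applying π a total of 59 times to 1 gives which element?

Tracing 1 → 2 → … returns to 1 after 8 steps, so 1 lies in an 8-cycle (1, 2, 6, 7, 4, 9, 5, 8).
On an 8-cycle, π^8 is the identity, so π^59 = π^3 there (59 ≡ 3 mod 8).
Stepping 3 places around the cycle: 1 → 2 → 6 → 7.

7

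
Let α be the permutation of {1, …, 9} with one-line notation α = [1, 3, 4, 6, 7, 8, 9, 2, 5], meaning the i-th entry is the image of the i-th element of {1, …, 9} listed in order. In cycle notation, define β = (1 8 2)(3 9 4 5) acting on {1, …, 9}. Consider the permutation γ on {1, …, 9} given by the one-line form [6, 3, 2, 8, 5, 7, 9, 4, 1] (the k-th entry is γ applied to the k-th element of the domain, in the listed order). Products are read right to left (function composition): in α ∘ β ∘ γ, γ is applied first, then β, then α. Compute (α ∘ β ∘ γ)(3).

(α ∘ β ∘ γ)(3) = α(β(γ(3))). γ(3) = 2, then β(2) = 1, then α(1) = 1, so the result is 1.

1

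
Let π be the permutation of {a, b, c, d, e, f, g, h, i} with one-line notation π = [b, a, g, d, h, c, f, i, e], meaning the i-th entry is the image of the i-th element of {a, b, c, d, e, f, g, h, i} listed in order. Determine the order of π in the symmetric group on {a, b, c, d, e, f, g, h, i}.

6

The disjoint-cycle form of π has cycle lengths 3, 3, 2, 1.
Since disjoint cycles commute, ord(π) = lcm(3, 3, 2) = 6.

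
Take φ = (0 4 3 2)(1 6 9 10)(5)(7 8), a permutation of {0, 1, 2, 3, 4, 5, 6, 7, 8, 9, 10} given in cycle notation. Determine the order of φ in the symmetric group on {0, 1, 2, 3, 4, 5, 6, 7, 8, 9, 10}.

4

The disjoint cycles have lengths 4, 4, 2, 1.
The order is lcm(4, 4, 2) = 4.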